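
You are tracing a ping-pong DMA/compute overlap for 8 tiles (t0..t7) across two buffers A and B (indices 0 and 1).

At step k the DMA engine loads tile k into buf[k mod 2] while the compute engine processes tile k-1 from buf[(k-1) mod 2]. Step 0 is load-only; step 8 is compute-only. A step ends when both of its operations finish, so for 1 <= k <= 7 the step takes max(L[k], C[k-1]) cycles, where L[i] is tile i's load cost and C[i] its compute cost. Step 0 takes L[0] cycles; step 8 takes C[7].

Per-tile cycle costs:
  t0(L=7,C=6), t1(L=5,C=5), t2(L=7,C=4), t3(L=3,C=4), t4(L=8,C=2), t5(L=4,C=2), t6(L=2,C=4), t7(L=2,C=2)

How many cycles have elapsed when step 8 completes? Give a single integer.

step 0: L[0]=7 → dur=7, Σ=7 | A=load:t0 B=idle [load-only]
step 1: L[1]=5 C[0]=6 → dur=6, Σ=13 | A=compute:t0 B=load:t1 [compute-bound]
step 2: L[2]=7 C[1]=5 → dur=7, Σ=20 | A=load:t2 B=compute:t1 [load-bound]
step 3: L[3]=3 C[2]=4 → dur=4, Σ=24 | A=compute:t2 B=load:t3 [compute-bound]
step 4: L[4]=8 C[3]=4 → dur=8, Σ=32 | A=load:t4 B=compute:t3 [load-bound]
step 5: L[5]=4 C[4]=2 → dur=4, Σ=36 | A=compute:t4 B=load:t5 [load-bound]
step 6: L[6]=2 C[5]=2 → dur=2, Σ=38 | A=load:t6 B=compute:t5 [tied]
step 7: L[7]=2 C[6]=4 → dur=4, Σ=42 | A=compute:t6 B=load:t7 [compute-bound]
step 8: C[7]=2 → dur=2, Σ=44 | A=idle B=compute:t7 [compute-only]

end_cycle[8] = 44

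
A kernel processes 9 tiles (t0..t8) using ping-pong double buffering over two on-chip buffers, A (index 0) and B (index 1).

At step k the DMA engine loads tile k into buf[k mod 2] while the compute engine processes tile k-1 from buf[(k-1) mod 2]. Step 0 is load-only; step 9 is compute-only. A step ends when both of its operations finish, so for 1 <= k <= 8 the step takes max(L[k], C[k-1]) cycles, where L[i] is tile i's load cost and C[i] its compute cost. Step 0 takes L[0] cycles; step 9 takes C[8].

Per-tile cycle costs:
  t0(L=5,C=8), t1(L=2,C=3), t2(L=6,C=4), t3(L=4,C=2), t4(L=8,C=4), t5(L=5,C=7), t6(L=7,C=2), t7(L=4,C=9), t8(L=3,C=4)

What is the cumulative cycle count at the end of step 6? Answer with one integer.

end_cycle[6] = 43

[0] DMA t0→A (5c) ∥ CU idle ⇒ 5c, clock 5
[1] DMA t1→B (2c) ∥ CU A:t0 (8c) ⇒ 8c, clock 13
[2] DMA t2→A (6c) ∥ CU B:t1 (3c) ⇒ 6c, clock 19
[3] DMA t3→B (4c) ∥ CU A:t2 (4c) ⇒ 4c, clock 23
[4] DMA t4→A (8c) ∥ CU B:t3 (2c) ⇒ 8c, clock 31
[5] DMA t5→B (5c) ∥ CU A:t4 (4c) ⇒ 5c, clock 36
[6] DMA t6→A (7c) ∥ CU B:t5 (7c) ⇒ 7c, clock 43
[7] DMA t7→B (4c) ∥ CU A:t6 (2c) ⇒ 4c, clock 47
[8] DMA t8→A (3c) ∥ CU B:t7 (9c) ⇒ 9c, clock 56
[9] DMA idle ∥ CU A:t8 (4c) ⇒ 4c, clock 60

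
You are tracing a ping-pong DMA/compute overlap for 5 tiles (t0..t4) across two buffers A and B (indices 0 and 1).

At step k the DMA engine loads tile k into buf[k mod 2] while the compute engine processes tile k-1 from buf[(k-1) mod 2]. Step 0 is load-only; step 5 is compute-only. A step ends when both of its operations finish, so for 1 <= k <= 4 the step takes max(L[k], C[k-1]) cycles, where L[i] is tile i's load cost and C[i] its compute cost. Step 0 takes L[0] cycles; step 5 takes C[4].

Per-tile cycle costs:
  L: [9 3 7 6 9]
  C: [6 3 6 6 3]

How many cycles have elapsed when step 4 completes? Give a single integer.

end_cycle[4] = 37

  0. 9=9c; end=9; A:t0 B:-
  1. max(3,6)=6c; end=15; A:t0 B:t1
  2. max(7,3)=7c; end=22; A:t2 B:t1
  3. max(6,6)=6c; end=28; A:t2 B:t3
  4. max(9,6)=9c; end=37; A:t4 B:t3
  5. 3=3c; end=40; A:t4 B:t3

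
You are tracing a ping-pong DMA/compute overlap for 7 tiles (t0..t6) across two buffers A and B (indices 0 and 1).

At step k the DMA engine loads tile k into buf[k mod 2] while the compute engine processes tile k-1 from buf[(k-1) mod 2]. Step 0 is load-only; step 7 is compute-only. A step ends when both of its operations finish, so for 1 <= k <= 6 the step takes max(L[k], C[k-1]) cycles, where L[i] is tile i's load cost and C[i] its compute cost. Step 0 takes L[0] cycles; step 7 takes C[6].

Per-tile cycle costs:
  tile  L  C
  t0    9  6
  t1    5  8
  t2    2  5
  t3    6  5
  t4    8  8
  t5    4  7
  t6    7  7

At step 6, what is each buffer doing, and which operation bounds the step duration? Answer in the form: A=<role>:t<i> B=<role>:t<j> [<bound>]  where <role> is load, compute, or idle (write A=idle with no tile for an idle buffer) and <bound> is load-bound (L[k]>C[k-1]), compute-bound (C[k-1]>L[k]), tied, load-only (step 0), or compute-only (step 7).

  0. 9=9c; end=9; A:t0 B:-
  1. max(5,6)=6c; end=15; A:t0 B:t1
  2. max(2,8)=8c; end=23; A:t2 B:t1
  3. max(6,5)=6c; end=29; A:t2 B:t3
  4. max(8,5)=8c; end=37; A:t4 B:t3
  5. max(4,8)=8c; end=45; A:t4 B:t5
  6. max(7,7)=7c; end=52; A:t6 B:t5
  7. 7=7c; end=59; A:t6 B:t5

step 6: A=load:t6 B=compute:t5 [tied]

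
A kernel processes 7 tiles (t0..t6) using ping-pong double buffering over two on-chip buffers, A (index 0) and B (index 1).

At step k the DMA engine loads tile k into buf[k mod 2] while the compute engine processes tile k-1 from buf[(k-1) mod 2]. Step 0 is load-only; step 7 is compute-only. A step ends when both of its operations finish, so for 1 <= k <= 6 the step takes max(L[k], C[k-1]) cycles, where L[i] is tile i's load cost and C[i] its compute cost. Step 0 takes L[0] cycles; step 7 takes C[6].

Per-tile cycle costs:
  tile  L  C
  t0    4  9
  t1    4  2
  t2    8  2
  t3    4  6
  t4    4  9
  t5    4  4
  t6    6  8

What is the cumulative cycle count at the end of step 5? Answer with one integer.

  0. 4=4c; end=4; A:t0 B:-
  1. max(4,9)=9c; end=13; A:t0 B:t1
  2. max(8,2)=8c; end=21; A:t2 B:t1
  3. max(4,2)=4c; end=25; A:t2 B:t3
  4. max(4,6)=6c; end=31; A:t4 B:t3
  5. max(4,9)=9c; end=40; A:t4 B:t5
  6. max(6,4)=6c; end=46; A:t6 B:t5
  7. 8=8c; end=54; A:t6 B:t5

end_cycle[5] = 40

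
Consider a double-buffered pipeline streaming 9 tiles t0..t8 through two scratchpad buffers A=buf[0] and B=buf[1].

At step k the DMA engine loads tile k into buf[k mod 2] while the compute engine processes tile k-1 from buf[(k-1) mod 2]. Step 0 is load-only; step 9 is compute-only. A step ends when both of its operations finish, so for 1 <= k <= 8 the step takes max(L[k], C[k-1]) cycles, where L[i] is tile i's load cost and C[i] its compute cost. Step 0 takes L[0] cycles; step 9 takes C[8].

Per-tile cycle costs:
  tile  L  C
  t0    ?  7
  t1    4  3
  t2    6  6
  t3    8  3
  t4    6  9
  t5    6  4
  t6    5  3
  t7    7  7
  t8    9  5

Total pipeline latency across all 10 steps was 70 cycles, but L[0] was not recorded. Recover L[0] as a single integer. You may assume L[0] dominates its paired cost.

step 0 | dur = L[0]=? = L[0]  (unknown; binding)
step 1 | dur = max(L[1]=4, C[0]=7) = 7
step 2 | dur = max(L[2]=6, C[1]=3) = 6
step 3 | dur = max(L[3]=8, C[2]=6) = 8
step 4 | dur = max(L[4]=6, C[3]=3) = 6
step 5 | dur = max(L[5]=6, C[4]=9) = 9
step 6 | dur = max(L[6]=5, C[5]=4) = 5
step 7 | dur = max(L[7]=7, C[6]=3) = 7
step 8 | dur = max(L[8]=9, C[7]=7) = 9
step 9 | dur = C[8]=5 = 5
sum of known step durations = 62
dur[0] = total - known = 70 - 62 = 8
L[0] is the binding max in step 0, so L[0] = dur[0] = 8

L[0] = 8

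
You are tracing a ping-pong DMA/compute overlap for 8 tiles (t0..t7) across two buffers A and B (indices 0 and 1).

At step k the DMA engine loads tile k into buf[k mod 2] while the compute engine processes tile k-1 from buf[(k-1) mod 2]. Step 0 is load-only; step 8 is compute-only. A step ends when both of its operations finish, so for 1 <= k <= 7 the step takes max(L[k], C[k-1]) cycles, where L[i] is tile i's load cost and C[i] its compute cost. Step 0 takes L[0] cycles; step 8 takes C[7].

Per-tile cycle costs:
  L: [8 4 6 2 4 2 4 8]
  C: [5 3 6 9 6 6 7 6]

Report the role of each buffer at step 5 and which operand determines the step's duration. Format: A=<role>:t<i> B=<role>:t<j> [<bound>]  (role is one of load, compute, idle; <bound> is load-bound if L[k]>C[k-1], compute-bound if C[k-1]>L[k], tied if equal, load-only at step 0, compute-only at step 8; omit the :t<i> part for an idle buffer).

k=0 load=t0/8c comp=- wait=8 total=8
k=1 load=t1/4c comp=t0/5c wait=5 total=13
k=2 load=t2/6c comp=t1/3c wait=6 total=19
k=3 load=t3/2c comp=t2/6c wait=6 total=25
k=4 load=t4/4c comp=t3/9c wait=9 total=34
k=5 load=t5/2c comp=t4/6c wait=6 total=40
k=6 load=t6/4c comp=t5/6c wait=6 total=46
k=7 load=t7/8c comp=t6/7c wait=8 total=54
k=8 load=- comp=t7/6c wait=6 total=60

step 5: A=compute:t4 B=load:t5 [compute-bound]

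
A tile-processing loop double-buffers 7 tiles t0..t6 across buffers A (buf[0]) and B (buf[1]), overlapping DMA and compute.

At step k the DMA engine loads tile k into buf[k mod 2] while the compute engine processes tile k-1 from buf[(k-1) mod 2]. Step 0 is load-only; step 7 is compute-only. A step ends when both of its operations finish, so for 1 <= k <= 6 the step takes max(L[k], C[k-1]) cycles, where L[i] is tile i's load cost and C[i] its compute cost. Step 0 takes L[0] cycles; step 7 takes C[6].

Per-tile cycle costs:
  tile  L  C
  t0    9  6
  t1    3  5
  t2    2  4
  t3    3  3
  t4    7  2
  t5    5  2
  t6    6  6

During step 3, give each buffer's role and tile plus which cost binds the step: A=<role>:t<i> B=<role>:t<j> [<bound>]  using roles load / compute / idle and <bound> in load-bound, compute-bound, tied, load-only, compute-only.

step 3: A=compute:t2 B=load:t3 [compute-bound]

  0. 9=9c; end=9; A:t0 B:-
  1. max(3,6)=6c; end=15; A:t0 B:t1
  2. max(2,5)=5c; end=20; A:t2 B:t1
  3. max(3,4)=4c; end=24; A:t2 B:t3
  4. max(7,3)=7c; end=31; A:t4 B:t3
  5. max(5,2)=5c; end=36; A:t4 B:t5
  6. max(6,2)=6c; end=42; A:t6 B:t5
  7. 6=6c; end=48; A:t6 B:t5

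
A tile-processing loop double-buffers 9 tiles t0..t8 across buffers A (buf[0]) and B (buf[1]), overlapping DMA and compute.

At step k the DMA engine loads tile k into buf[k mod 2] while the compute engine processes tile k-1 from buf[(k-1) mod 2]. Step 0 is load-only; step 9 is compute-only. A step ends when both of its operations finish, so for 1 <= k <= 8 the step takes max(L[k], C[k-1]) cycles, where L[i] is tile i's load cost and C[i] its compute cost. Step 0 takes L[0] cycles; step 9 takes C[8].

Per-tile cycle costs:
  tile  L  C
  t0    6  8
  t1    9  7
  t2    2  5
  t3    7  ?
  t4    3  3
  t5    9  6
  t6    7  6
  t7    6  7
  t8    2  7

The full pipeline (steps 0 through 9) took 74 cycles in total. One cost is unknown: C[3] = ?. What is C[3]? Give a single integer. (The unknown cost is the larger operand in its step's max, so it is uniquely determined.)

step 0 = dur = L[0]=6 = 6
step 1 = dur = max(L[1]=9, C[0]=8) = 9
step 2 = dur = max(L[2]=2, C[1]=7) = 7
step 3 = dur = max(L[3]=7, C[2]=5) = 7
step 4 = dur = max(L[4]=3, C[3]=?) = C[3]  (unknown; binding)
step 5 = dur = max(L[5]=9, C[4]=3) = 9
step 6 = dur = max(L[6]=7, C[5]=6) = 7
step 7 = dur = max(L[7]=6, C[6]=6) = 6
step 8 = dur = max(L[8]=2, C[7]=7) = 7
step 9 = dur = C[8]=7 = 7
sum of known step durations = 65
dur[4] = total - known = 74 - 65 = 9
C[3] is the binding max in step 4, so C[3] = dur[4] = 9

C[3] = 9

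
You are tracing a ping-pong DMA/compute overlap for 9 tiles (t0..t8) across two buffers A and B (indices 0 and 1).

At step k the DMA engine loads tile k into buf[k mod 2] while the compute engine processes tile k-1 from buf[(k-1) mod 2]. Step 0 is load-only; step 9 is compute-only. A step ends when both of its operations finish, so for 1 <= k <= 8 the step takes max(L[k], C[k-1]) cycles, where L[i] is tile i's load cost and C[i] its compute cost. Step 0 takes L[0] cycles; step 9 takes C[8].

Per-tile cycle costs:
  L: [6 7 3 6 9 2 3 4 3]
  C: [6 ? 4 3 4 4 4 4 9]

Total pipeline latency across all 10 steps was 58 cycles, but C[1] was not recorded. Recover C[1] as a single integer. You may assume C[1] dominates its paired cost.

step 0 | dur = L[0]=6 = 6
step 1 | dur = max(L[1]=7, C[0]=6) = 7
step 2 | dur = max(L[2]=3, C[1]=?) = C[1]  (unknown; binding)
step 3 | dur = max(L[3]=6, C[2]=4) = 6
step 4 | dur = max(L[4]=9, C[3]=3) = 9
step 5 | dur = max(L[5]=2, C[4]=4) = 4
step 6 | dur = max(L[6]=3, C[5]=4) = 4
step 7 | dur = max(L[7]=4, C[6]=4) = 4
step 8 | dur = max(L[8]=3, C[7]=4) = 4
step 9 | dur = C[8]=9 = 9
sum of known step durations = 53
dur[2] = total - known = 58 - 53 = 5
C[1] is the binding max in step 2, so C[1] = dur[2] = 5

C[1] = 5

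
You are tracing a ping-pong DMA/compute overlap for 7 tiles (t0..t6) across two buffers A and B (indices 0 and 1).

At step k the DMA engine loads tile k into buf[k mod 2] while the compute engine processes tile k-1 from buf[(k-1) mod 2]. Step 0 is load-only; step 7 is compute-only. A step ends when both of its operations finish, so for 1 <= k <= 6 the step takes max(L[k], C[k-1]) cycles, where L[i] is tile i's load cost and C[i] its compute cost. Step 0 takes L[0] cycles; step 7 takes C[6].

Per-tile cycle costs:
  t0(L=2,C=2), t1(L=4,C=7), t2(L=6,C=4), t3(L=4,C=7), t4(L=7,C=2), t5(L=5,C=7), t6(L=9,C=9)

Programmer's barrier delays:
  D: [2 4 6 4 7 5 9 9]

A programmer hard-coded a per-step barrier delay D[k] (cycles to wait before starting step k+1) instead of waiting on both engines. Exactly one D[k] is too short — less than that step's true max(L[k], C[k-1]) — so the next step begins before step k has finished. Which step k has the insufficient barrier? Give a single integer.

hazard at step 2

step 0: need L[0]=2 = 2; D[0]=2 ok
step 1: need max(L[1]=4,C[0]=2) = 4; D[1]=4 ok
step 2: need max(L[2]=6,C[1]=7) = 7; D[2]=6 SHORT
step 3: need max(L[3]=4,C[2]=4) = 4; D[3]=4 ok
step 4: need max(L[4]=7,C[3]=7) = 7; D[4]=7 ok
step 5: need max(L[5]=5,C[4]=2) = 5; D[5]=5 ok
step 6: need max(L[6]=9,C[5]=7) = 9; D[6]=9 ok
step 7: need C[6]=9 = 9; D[7]=9 ok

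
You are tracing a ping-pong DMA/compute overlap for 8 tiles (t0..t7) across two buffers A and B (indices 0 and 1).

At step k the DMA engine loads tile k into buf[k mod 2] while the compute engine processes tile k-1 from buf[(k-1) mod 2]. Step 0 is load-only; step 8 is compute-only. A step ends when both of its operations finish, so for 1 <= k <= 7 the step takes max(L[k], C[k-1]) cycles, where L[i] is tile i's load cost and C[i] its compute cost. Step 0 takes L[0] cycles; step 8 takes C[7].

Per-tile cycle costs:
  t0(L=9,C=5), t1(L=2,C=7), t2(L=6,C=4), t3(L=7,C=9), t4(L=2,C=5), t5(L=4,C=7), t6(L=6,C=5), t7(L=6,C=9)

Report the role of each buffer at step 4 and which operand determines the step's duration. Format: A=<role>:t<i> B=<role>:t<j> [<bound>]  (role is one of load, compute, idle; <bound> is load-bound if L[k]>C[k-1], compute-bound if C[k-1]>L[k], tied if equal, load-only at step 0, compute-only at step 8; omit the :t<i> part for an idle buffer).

step 4: A=load:t4 B=compute:t3 [compute-bound]

step 0: L[0]=9 → dur=9, Σ=9 | A=load:t0 B=idle [load-only]
step 1: L[1]=2 C[0]=5 → dur=5, Σ=14 | A=compute:t0 B=load:t1 [compute-bound]
step 2: L[2]=6 C[1]=7 → dur=7, Σ=21 | A=load:t2 B=compute:t1 [compute-bound]
step 3: L[3]=7 C[2]=4 → dur=7, Σ=28 | A=compute:t2 B=load:t3 [load-bound]
step 4: L[4]=2 C[3]=9 → dur=9, Σ=37 | A=load:t4 B=compute:t3 [compute-bound]
step 5: L[5]=4 C[4]=5 → dur=5, Σ=42 | A=compute:t4 B=load:t5 [compute-bound]
step 6: L[6]=6 C[5]=7 → dur=7, Σ=49 | A=load:t6 B=compute:t5 [compute-bound]
step 7: L[7]=6 C[6]=5 → dur=6, Σ=55 | A=compute:t6 B=load:t7 [load-bound]
step 8: C[7]=9 → dur=9, Σ=64 | A=idle B=compute:t7 [compute-only]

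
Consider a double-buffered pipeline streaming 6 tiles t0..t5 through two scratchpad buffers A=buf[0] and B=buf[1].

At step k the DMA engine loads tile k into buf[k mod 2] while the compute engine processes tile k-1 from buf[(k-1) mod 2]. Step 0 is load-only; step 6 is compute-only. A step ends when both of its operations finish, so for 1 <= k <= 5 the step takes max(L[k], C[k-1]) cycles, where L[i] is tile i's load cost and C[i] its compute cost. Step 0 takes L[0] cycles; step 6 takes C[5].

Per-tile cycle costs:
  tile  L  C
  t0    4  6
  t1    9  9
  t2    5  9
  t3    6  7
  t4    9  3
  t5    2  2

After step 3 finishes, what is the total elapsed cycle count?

end_cycle[3] = 31

  0. 4=4c; end=4; A:t0 B:-
  1. max(9,6)=9c; end=13; A:t0 B:t1
  2. max(5,9)=9c; end=22; A:t2 B:t1
  3. max(6,9)=9c; end=31; A:t2 B:t3
  4. max(9,7)=9c; end=40; A:t4 B:t3
  5. max(2,3)=3c; end=43; A:t4 B:t5
  6. 2=2c; end=45; A:t4 B:t5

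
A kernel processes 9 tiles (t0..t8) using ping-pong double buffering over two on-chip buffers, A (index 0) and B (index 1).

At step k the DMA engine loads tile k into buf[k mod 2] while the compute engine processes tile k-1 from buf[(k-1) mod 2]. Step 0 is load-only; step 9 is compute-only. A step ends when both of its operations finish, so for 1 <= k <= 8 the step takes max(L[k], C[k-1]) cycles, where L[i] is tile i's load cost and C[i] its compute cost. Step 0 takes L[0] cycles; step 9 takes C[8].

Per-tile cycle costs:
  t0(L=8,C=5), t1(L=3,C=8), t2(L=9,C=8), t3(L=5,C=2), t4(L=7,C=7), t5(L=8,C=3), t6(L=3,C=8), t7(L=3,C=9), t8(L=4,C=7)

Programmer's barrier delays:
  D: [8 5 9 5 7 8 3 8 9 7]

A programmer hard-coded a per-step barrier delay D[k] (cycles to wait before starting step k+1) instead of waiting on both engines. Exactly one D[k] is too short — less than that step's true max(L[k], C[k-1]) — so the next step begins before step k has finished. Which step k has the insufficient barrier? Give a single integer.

[0] required=L[0]=8=8 vs D=8 ok
[1] required=max(L[1]=3,C[0]=5)=5 vs D=5 ok
[2] required=max(L[2]=9,C[1]=8)=9 vs D=9 ok
[3] required=max(L[3]=5,C[2]=8)=8 vs D=5 SHORT
[4] required=max(L[4]=7,C[3]=2)=7 vs D=7 ok
[5] required=max(L[5]=8,C[4]=7)=8 vs D=8 ok
[6] required=max(L[6]=3,C[5]=3)=3 vs D=3 ok
[7] required=max(L[7]=3,C[6]=8)=8 vs D=8 ok
[8] required=max(L[8]=4,C[7]=9)=9 vs D=9 ok
[9] required=C[8]=7=7 vs D=7 ok

hazard at step 3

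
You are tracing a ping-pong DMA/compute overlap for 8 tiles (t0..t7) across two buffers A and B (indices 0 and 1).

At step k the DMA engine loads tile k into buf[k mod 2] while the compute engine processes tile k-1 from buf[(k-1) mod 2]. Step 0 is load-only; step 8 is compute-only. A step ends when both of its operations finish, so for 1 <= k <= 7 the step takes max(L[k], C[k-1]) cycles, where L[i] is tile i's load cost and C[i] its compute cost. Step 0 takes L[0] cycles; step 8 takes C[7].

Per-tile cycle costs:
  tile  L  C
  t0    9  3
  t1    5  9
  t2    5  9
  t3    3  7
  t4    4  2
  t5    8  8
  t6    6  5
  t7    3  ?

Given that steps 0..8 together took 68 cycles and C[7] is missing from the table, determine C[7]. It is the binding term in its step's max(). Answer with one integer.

C[7] = 8

step 0 | dur = L[0]=9 = 9
step 1 | dur = max(L[1]=5, C[0]=3) = 5
step 2 | dur = max(L[2]=5, C[1]=9) = 9
step 3 | dur = max(L[3]=3, C[2]=9) = 9
step 4 | dur = max(L[4]=4, C[3]=7) = 7
step 5 | dur = max(L[5]=8, C[4]=2) = 8
step 6 | dur = max(L[6]=6, C[5]=8) = 8
step 7 | dur = max(L[7]=3, C[6]=5) = 5
step 8 | dur = C[7]=? = C[7]  (unknown; binding)
sum of known step durations = 60
dur[8] = total - known = 68 - 60 = 8
C[7] is the binding max in step 8, so C[7] = dur[8] = 8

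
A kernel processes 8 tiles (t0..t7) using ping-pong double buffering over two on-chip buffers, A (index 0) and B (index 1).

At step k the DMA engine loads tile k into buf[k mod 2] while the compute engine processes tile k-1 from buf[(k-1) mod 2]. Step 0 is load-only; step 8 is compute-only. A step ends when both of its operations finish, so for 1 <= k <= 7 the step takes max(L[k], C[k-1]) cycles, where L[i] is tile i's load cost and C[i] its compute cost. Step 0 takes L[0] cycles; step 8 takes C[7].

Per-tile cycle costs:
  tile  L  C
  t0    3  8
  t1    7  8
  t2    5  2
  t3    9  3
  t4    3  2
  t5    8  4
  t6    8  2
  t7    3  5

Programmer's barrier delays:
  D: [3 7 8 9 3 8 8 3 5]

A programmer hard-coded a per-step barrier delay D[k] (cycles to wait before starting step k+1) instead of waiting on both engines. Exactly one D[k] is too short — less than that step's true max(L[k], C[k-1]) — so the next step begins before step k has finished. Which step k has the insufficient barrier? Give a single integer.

hazard at step 1

step 0: need L[0]=3 = 3; D[0]=3 ok
step 1: need max(L[1]=7,C[0]=8) = 8; D[1]=7 SHORT
step 2: need max(L[2]=5,C[1]=8) = 8; D[2]=8 ok
step 3: need max(L[3]=9,C[2]=2) = 9; D[3]=9 ok
step 4: need max(L[4]=3,C[3]=3) = 3; D[4]=3 ok
step 5: need max(L[5]=8,C[4]=2) = 8; D[5]=8 ok
step 6: need max(L[6]=8,C[5]=4) = 8; D[6]=8 ok
step 7: need max(L[7]=3,C[6]=2) = 3; D[7]=3 ok
step 8: need C[7]=5 = 5; D[8]=5 ok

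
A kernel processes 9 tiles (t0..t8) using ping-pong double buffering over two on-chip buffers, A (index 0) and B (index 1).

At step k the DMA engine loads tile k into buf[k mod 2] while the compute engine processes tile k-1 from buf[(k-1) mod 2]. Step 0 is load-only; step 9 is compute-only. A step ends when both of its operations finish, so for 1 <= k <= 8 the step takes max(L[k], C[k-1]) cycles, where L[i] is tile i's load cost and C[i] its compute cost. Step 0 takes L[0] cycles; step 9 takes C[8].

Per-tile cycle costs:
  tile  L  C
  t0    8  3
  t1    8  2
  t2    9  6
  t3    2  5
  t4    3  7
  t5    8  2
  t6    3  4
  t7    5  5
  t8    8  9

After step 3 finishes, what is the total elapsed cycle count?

  0. 8=8c; end=8; A:t0 B:-
  1. max(8,3)=8c; end=16; A:t0 B:t1
  2. max(9,2)=9c; end=25; A:t2 B:t1
  3. max(2,6)=6c; end=31; A:t2 B:t3
  4. max(3,5)=5c; end=36; A:t4 B:t3
  5. max(8,7)=8c; end=44; A:t4 B:t5
  6. max(3,2)=3c; end=47; A:t6 B:t5
  7. max(5,4)=5c; end=52; A:t6 B:t7
  8. max(8,5)=8c; end=60; A:t8 B:t7
  9. 9=9c; end=69; A:t8 B:t7

end_cycle[3] = 31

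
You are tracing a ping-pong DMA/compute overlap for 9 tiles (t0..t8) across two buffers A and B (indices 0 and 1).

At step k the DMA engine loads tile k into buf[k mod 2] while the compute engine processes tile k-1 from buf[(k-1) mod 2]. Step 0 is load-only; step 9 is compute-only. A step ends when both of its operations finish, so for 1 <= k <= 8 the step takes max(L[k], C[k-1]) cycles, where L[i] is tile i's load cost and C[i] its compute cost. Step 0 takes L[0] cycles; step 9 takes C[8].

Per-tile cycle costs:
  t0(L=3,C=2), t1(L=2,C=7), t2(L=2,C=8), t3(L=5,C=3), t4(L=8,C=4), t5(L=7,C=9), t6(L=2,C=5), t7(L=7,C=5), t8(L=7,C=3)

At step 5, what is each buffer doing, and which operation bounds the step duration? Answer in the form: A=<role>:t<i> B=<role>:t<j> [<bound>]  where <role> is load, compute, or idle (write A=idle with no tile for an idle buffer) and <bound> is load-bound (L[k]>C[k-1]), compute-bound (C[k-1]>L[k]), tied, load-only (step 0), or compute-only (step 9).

  0. 3=3c; end=3; A:t0 B:-
  1. max(2,2)=2c; end=5; A:t0 B:t1
  2. max(2,7)=7c; end=12; A:t2 B:t1
  3. max(5,8)=8c; end=20; A:t2 B:t3
  4. max(8,3)=8c; end=28; A:t4 B:t3
  5. max(7,4)=7c; end=35; A:t4 B:t5
  6. max(2,9)=9c; end=44; A:t6 B:t5
  7. max(7,5)=7c; end=51; A:t6 B:t7
  8. max(7,5)=7c; end=58; A:t8 B:t7
  9. 3=3c; end=61; A:t8 B:t7

step 5: A=compute:t4 B=load:t5 [load-bound]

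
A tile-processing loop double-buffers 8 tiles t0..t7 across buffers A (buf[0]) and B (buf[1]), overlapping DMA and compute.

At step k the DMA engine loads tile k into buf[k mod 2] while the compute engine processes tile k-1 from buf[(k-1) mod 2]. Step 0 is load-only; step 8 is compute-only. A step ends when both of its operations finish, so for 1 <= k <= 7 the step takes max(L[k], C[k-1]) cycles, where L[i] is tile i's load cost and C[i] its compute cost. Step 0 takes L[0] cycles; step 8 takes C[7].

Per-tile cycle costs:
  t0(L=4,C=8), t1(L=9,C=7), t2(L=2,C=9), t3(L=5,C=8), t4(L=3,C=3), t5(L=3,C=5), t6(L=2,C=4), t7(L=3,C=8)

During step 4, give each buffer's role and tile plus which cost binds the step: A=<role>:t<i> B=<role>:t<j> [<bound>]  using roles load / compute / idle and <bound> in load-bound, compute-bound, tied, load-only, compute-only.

step 0: L[0]=4 → dur=4, Σ=4 | A=load:t0 B=idle [load-only]
step 1: L[1]=9 C[0]=8 → dur=9, Σ=13 | A=compute:t0 B=load:t1 [load-bound]
step 2: L[2]=2 C[1]=7 → dur=7, Σ=20 | A=load:t2 B=compute:t1 [compute-bound]
step 3: L[3]=5 C[2]=9 → dur=9, Σ=29 | A=compute:t2 B=load:t3 [compute-bound]
step 4: L[4]=3 C[3]=8 → dur=8, Σ=37 | A=load:t4 B=compute:t3 [compute-bound]
step 5: L[5]=3 C[4]=3 → dur=3, Σ=40 | A=compute:t4 B=load:t5 [tied]
step 6: L[6]=2 C[5]=5 → dur=5, Σ=45 | A=load:t6 B=compute:t5 [compute-bound]
step 7: L[7]=3 C[6]=4 → dur=4, Σ=49 | A=compute:t6 B=load:t7 [compute-bound]
step 8: C[7]=8 → dur=8, Σ=57 | A=idle B=compute:t7 [compute-only]

step 4: A=load:t4 B=compute:t3 [compute-bound]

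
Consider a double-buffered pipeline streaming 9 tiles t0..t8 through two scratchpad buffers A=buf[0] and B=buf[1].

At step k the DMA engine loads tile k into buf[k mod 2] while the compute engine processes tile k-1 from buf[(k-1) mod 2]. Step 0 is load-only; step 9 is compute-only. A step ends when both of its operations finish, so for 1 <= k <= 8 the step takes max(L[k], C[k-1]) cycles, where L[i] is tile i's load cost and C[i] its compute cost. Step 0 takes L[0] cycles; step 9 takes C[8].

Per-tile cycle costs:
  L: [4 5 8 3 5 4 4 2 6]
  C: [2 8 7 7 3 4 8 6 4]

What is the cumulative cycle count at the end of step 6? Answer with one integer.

end_cycle[6] = 39

k=0 load=t0/4c comp=- wait=4 total=4
k=1 load=t1/5c comp=t0/2c wait=5 total=9
k=2 load=t2/8c comp=t1/8c wait=8 total=17
k=3 load=t3/3c comp=t2/7c wait=7 total=24
k=4 load=t4/5c comp=t3/7c wait=7 total=31
k=5 load=t5/4c comp=t4/3c wait=4 total=35
k=6 load=t6/4c comp=t5/4c wait=4 total=39
k=7 load=t7/2c comp=t6/8c wait=8 total=47
k=8 load=t8/6c comp=t7/6c wait=6 total=53
k=9 load=- comp=t8/4c wait=4 total=57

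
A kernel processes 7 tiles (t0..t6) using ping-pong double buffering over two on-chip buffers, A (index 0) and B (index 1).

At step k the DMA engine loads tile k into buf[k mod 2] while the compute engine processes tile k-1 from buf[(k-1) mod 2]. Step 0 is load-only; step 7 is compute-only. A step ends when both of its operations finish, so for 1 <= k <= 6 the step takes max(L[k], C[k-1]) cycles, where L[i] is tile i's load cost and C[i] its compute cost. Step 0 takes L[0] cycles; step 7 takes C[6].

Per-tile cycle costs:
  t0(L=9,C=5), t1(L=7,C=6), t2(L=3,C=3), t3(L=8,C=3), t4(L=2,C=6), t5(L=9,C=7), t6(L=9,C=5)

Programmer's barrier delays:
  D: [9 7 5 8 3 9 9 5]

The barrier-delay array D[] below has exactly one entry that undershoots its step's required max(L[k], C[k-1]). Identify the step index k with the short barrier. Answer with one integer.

hazard at step 2

k=0 barrier L[0]=9→9c, D[0]=9 ok
k=1 barrier max(L[1]=7,C[0]=5)→7c, D[1]=7 ok
k=2 barrier max(L[2]=3,C[1]=6)→6c, D[2]=5 SHORT
k=3 barrier max(L[3]=8,C[2]=3)→8c, D[3]=8 ok
k=4 barrier max(L[4]=2,C[3]=3)→3c, D[4]=3 ok
k=5 barrier max(L[5]=9,C[4]=6)→9c, D[5]=9 ok
k=6 barrier max(L[6]=9,C[5]=7)→9c, D[6]=9 ok
k=7 barrier C[6]=5→5c, D[7]=5 ok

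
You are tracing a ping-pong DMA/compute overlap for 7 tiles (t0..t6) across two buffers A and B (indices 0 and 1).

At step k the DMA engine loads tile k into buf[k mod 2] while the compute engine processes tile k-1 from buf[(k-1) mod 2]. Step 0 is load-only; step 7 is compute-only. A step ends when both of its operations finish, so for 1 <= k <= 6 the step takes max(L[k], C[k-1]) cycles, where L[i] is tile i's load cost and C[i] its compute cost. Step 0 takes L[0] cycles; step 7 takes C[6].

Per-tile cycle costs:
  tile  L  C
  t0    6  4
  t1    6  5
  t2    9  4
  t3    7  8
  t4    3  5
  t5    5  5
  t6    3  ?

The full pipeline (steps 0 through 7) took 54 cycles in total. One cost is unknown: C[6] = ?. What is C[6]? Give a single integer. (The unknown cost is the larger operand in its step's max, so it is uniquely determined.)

C[6] = 8

step 0 | dur = L[0]=6 = 6
step 1 | dur = max(L[1]=6, C[0]=4) = 6
step 2 | dur = max(L[2]=9, C[1]=5) = 9
step 3 | dur = max(L[3]=7, C[2]=4) = 7
step 4 | dur = max(L[4]=3, C[3]=8) = 8
step 5 | dur = max(L[5]=5, C[4]=5) = 5
step 6 | dur = max(L[6]=3, C[5]=5) = 5
step 7 | dur = C[6]=? = C[6]  (unknown; binding)
sum of known step durations = 46
dur[7] = total - known = 54 - 46 = 8
C[6] is the binding max in step 7, so C[6] = dur[7] = 8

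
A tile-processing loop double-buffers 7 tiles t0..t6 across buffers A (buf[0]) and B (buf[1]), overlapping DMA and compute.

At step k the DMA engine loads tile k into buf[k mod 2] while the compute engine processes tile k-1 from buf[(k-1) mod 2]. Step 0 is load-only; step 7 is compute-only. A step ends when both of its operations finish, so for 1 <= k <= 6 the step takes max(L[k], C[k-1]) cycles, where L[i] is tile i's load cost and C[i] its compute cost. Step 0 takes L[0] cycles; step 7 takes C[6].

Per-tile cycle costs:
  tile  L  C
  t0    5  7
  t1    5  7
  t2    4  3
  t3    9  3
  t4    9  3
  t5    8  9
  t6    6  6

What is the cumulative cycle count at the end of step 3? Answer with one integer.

end_cycle[3] = 28

  0. 5=5c; end=5; A:t0 B:-
  1. max(5,7)=7c; end=12; A:t0 B:t1
  2. max(4,7)=7c; end=19; A:t2 B:t1
  3. max(9,3)=9c; end=28; A:t2 B:t3
  4. max(9,3)=9c; end=37; A:t4 B:t3
  5. max(8,3)=8c; end=45; A:t4 B:t5
  6. max(6,9)=9c; end=54; A:t6 B:t5
  7. 6=6c; end=60; A:t6 B:t5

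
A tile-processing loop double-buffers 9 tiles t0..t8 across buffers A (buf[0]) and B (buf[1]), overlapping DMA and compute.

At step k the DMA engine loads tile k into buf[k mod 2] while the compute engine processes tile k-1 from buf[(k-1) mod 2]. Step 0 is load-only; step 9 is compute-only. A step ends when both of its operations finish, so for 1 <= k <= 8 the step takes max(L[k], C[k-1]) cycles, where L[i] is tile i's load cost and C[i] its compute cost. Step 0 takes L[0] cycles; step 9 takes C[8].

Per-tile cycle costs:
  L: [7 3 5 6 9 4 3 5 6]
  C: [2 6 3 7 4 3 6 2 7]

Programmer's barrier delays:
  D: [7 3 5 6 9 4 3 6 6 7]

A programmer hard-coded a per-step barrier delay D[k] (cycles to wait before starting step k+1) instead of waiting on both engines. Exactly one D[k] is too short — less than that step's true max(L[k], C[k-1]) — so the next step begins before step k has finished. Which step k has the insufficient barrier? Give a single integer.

hazard at step 2

k=0 barrier L[0]=7→7c, D[0]=7 ok
k=1 barrier max(L[1]=3,C[0]=2)→3c, D[1]=3 ok
k=2 barrier max(L[2]=5,C[1]=6)→6c, D[2]=5 SHORT
k=3 barrier max(L[3]=6,C[2]=3)→6c, D[3]=6 ok
k=4 barrier max(L[4]=9,C[3]=7)→9c, D[4]=9 ok
k=5 barrier max(L[5]=4,C[4]=4)→4c, D[5]=4 ok
k=6 barrier max(L[6]=3,C[5]=3)→3c, D[6]=3 ok
k=7 barrier max(L[7]=5,C[6]=6)→6c, D[7]=6 ok
k=8 barrier max(L[8]=6,C[7]=2)→6c, D[8]=6 ok
k=9 barrier C[8]=7→7c, D[9]=7 ok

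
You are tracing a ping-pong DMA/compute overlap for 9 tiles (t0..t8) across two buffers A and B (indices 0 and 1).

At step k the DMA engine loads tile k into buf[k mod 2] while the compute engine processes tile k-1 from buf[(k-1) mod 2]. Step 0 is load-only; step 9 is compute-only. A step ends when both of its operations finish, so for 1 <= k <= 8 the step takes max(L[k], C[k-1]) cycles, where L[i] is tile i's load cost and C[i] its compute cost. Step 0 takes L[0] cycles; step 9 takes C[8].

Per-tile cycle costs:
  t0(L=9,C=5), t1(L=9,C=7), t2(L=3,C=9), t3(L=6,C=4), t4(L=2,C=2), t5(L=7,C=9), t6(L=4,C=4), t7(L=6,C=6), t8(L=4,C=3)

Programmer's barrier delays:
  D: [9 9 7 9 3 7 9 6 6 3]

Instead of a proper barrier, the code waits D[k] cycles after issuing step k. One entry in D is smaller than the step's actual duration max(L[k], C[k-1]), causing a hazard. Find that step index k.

[0] required=L[0]=9=9 vs D=9 ok
[1] required=max(L[1]=9,C[0]=5)=9 vs D=9 ok
[2] required=max(L[2]=3,C[1]=7)=7 vs D=7 ok
[3] required=max(L[3]=6,C[2]=9)=9 vs D=9 ok
[4] required=max(L[4]=2,C[3]=4)=4 vs D=3 SHORT
[5] required=max(L[5]=7,C[4]=2)=7 vs D=7 ok
[6] required=max(L[6]=4,C[5]=9)=9 vs D=9 ok
[7] required=max(L[7]=6,C[6]=4)=6 vs D=6 ok
[8] required=max(L[8]=4,C[7]=6)=6 vs D=6 ok
[9] required=C[8]=3=3 vs D=3 ok

hazard at step 4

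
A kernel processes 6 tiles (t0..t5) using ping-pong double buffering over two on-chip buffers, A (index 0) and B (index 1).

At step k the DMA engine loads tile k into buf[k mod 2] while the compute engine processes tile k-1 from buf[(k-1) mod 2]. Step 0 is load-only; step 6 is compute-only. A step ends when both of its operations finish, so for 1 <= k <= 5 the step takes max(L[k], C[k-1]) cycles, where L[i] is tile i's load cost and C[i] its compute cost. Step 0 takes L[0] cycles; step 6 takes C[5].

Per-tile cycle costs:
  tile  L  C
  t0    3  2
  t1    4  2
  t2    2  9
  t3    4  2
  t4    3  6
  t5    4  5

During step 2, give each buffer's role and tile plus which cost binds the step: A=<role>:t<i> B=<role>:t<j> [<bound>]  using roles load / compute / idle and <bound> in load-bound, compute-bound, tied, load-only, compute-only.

k=0 load=t0/3c comp=- wait=3 total=3
k=1 load=t1/4c comp=t0/2c wait=4 total=7
k=2 load=t2/2c comp=t1/2c wait=2 total=9
k=3 load=t3/4c comp=t2/9c wait=9 total=18
k=4 load=t4/3c comp=t3/2c wait=3 total=21
k=5 load=t5/4c comp=t4/6c wait=6 total=27
k=6 load=- comp=t5/5c wait=5 total=32

step 2: A=load:t2 B=compute:t1 [tied]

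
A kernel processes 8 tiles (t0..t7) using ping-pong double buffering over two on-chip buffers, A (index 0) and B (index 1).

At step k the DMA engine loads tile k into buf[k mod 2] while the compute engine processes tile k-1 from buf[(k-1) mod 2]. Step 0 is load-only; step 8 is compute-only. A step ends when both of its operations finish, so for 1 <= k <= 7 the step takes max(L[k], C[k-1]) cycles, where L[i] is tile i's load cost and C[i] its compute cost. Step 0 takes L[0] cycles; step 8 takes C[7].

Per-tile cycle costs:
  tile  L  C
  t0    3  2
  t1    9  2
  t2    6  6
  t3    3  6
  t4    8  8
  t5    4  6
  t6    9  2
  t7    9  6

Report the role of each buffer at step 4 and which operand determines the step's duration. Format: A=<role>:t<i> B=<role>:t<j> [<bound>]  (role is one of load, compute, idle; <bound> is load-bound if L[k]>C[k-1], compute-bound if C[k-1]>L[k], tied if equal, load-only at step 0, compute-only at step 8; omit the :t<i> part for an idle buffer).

step 4: A=load:t4 B=compute:t3 [load-bound]

k=0 load=t0/3c comp=- wait=3 total=3
k=1 load=t1/9c comp=t0/2c wait=9 total=12
k=2 load=t2/6c comp=t1/2c wait=6 total=18
k=3 load=t3/3c comp=t2/6c wait=6 total=24
k=4 load=t4/8c comp=t3/6c wait=8 total=32
k=5 load=t5/4c comp=t4/8c wait=8 total=40
k=6 load=t6/9c comp=t5/6c wait=9 total=49
k=7 load=t7/9c comp=t6/2c wait=9 total=58
k=8 load=- comp=t7/6c wait=6 total=64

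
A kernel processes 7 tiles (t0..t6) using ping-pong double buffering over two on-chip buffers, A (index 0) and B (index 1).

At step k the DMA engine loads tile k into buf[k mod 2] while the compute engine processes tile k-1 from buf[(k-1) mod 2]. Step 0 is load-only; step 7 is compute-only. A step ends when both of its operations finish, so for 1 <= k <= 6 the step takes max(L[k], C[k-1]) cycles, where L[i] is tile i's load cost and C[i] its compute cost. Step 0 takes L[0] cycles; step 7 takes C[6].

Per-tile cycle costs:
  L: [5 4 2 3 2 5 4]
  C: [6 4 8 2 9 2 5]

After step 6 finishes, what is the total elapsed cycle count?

[0] DMA t0→A (5c) ∥ CU idle ⇒ 5c, clock 5
[1] DMA t1→B (4c) ∥ CU A:t0 (6c) ⇒ 6c, clock 11
[2] DMA t2→A (2c) ∥ CU B:t1 (4c) ⇒ 4c, clock 15
[3] DMA t3→B (3c) ∥ CU A:t2 (8c) ⇒ 8c, clock 23
[4] DMA t4→A (2c) ∥ CU B:t3 (2c) ⇒ 2c, clock 25
[5] DMA t5→B (5c) ∥ CU A:t4 (9c) ⇒ 9c, clock 34
[6] DMA t6→A (4c) ∥ CU B:t5 (2c) ⇒ 4c, clock 38
[7] DMA idle ∥ CU A:t6 (5c) ⇒ 5c, clock 43

end_cycle[6] = 38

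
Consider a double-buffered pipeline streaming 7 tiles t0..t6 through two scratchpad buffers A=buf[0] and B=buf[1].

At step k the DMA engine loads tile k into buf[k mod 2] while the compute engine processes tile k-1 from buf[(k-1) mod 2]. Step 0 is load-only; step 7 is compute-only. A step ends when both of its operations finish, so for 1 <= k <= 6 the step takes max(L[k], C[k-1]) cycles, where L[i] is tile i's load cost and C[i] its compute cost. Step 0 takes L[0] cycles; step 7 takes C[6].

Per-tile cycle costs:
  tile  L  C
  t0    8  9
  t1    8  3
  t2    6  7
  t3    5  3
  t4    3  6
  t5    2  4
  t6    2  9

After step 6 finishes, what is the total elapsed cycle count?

  0. 8=8c; end=8; A:t0 B:-
  1. max(8,9)=9c; end=17; A:t0 B:t1
  2. max(6,3)=6c; end=23; A:t2 B:t1
  3. max(5,7)=7c; end=30; A:t2 B:t3
  4. max(3,3)=3c; end=33; A:t4 B:t3
  5. max(2,6)=6c; end=39; A:t4 B:t5
  6. max(2,4)=4c; end=43; A:t6 B:t5
  7. 9=9c; end=52; A:t6 B:t5

end_cycle[6] = 43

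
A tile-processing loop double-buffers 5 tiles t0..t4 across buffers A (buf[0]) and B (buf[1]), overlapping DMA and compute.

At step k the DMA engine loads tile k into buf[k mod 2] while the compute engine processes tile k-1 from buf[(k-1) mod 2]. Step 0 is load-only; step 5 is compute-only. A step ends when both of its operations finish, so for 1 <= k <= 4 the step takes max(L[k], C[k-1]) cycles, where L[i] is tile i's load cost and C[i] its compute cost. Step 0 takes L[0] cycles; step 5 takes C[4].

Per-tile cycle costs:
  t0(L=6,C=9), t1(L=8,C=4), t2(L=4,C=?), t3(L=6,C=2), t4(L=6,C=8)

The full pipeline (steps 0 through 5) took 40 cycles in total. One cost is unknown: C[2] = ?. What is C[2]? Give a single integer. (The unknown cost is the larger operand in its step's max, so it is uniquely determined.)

step 0 | dur = L[0]=6 = 6
step 1 | dur = max(L[1]=8, C[0]=9) = 9
step 2 | dur = max(L[2]=4, C[1]=4) = 4
step 3 | dur = max(L[3]=6, C[2]=?) = C[2]  (unknown; binding)
step 4 | dur = max(L[4]=6, C[3]=2) = 6
step 5 | dur = C[4]=8 = 8
sum of known step durations = 33
dur[3] = total - known = 40 - 33 = 7
C[2] is the binding max in step 3, so C[2] = dur[3] = 7

C[2] = 7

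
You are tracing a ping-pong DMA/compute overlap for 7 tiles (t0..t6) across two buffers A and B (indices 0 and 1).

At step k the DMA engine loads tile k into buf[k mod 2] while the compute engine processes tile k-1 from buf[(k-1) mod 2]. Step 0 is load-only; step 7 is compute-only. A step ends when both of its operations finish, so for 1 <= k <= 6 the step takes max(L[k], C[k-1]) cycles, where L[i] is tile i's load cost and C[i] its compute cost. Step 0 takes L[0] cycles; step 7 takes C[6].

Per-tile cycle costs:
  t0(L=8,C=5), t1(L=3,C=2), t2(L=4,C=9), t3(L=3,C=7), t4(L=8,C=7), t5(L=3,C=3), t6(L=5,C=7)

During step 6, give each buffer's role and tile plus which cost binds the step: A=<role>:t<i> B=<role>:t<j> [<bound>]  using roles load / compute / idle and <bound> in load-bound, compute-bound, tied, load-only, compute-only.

step 6: A=load:t6 B=compute:t5 [load-bound]

step 0: L[0]=8 → dur=8, Σ=8 | A=load:t0 B=idle [load-only]
step 1: L[1]=3 C[0]=5 → dur=5, Σ=13 | A=compute:t0 B=load:t1 [compute-bound]
step 2: L[2]=4 C[1]=2 → dur=4, Σ=17 | A=load:t2 B=compute:t1 [load-bound]
step 3: L[3]=3 C[2]=9 → dur=9, Σ=26 | A=compute:t2 B=load:t3 [compute-bound]
step 4: L[4]=8 C[3]=7 → dur=8, Σ=34 | A=load:t4 B=compute:t3 [load-bound]
step 5: L[5]=3 C[4]=7 → dur=7, Σ=41 | A=compute:t4 B=load:t5 [compute-bound]
step 6: L[6]=5 C[5]=3 → dur=5, Σ=46 | A=load:t6 B=compute:t5 [load-bound]
step 7: C[6]=7 → dur=7, Σ=53 | A=compute:t6 B=idle [compute-only]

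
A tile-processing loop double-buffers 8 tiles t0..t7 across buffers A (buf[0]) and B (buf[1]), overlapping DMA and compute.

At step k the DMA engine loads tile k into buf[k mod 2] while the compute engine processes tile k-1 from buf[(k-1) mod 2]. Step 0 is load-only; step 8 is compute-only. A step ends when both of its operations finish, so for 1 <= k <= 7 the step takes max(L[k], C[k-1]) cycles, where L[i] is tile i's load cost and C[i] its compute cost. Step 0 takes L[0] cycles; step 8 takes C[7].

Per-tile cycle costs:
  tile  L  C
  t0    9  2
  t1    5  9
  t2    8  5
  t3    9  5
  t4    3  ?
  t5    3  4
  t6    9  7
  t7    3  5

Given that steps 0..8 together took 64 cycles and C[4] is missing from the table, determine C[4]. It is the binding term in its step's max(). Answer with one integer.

C[4] = 6

step 0: dur = L[0]=9 = 9
step 1: dur = max(L[1]=5, C[0]=2) = 5
step 2: dur = max(L[2]=8, C[1]=9) = 9
step 3: dur = max(L[3]=9, C[2]=5) = 9
step 4: dur = max(L[4]=3, C[3]=5) = 5
step 5: dur = max(L[5]=3, C[4]=?) = C[4]  (unknown; binding)
step 6: dur = max(L[6]=9, C[5]=4) = 9
step 7: dur = max(L[7]=3, C[6]=7) = 7
step 8: dur = C[7]=5 = 5
sum of known step durations = 58
dur[5] = total - known = 64 - 58 = 6
C[4] is the binding max in step 5, so C[4] = dur[5] = 6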